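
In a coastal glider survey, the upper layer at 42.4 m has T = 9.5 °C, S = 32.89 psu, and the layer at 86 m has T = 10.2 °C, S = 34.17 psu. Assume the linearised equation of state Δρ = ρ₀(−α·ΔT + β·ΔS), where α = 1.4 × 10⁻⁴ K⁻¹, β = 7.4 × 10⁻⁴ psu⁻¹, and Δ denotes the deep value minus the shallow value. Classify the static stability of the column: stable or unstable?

stable

ΔT = 10.2 − 9.5 = +0.7 K and ΔS = 34.17 − 32.89 = +1.28 psu (deep − shallow).
−αΔT = -9.80 × 10⁻⁵; βΔS = 9.472 × 10⁻⁴; sum Δρ/ρ₀ = 8.492 × 10⁻⁴.
Δρ/ρ₀ > 0, so Δρ > 0: deeper water is denser → statically stable.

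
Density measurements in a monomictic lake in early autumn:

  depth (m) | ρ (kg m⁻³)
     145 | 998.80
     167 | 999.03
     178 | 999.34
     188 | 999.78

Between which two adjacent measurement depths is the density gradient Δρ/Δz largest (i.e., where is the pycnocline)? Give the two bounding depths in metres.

178–188 m

Compute the density gradient over each adjacent pair:
  145–167 m: Δρ/Δz = 0.23/22 = 0.010 kg m⁻⁴
  167–178 m: Δρ/Δz = 0.31/11 = 0.028 kg m⁻⁴
  178–188 m: Δρ/Δz = 0.44/10 = 0.044 kg m⁻⁴
The largest gradient is in the 178–188 m interval — the pycnocline.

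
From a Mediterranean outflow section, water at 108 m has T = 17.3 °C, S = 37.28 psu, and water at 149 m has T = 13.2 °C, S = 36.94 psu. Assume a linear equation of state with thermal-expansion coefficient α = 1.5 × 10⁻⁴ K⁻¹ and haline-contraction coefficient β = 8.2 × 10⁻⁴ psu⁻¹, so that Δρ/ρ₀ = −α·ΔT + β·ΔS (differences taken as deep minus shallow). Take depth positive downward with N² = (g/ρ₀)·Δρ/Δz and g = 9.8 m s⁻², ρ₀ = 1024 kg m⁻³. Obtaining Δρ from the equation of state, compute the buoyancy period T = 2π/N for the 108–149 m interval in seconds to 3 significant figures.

ΔT = -4.1 K, ΔS = -0.34 psu (deep − shallow).
Δρ/ρ₀ = −αΔT + βΔS = 6.15 × 10⁻⁴ − 2.788 × 10⁻⁴ = 3.362 × 10⁻⁴, so Δρ ≈ 0.3443 kg m⁻³.
N² = (g/ρ₀)·Δρ/Δz = g·(Δρ/ρ₀)/Δz = 9.8 × 3.362 × 10⁻⁴ / 41 = 8.0360 × 10⁻⁵ s⁻².
N = √(8.0360 × 10⁻⁵) = 8.9644 × 10⁻³ rad s⁻¹ → T = 2π/N = 700.90 s ≈ 701 s.

701 s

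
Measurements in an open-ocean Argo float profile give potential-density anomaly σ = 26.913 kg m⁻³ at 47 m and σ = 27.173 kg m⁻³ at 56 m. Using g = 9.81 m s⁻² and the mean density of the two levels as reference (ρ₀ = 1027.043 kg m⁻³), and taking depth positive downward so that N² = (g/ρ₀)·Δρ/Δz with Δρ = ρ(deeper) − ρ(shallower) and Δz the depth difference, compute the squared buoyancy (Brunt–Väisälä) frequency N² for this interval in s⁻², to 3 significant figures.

Δρ = 1027.173 − 1026.913 = 0.260 kg m⁻³ over Δz = 56 − 47 = 9 m.
N² = (9.81/1027.043) × (0.260/9) = 2.7594 × 10⁻⁴ s⁻² ≈ 2.76 × 10⁻⁴ s⁻².

2.76 × 10⁻⁴ s⁻²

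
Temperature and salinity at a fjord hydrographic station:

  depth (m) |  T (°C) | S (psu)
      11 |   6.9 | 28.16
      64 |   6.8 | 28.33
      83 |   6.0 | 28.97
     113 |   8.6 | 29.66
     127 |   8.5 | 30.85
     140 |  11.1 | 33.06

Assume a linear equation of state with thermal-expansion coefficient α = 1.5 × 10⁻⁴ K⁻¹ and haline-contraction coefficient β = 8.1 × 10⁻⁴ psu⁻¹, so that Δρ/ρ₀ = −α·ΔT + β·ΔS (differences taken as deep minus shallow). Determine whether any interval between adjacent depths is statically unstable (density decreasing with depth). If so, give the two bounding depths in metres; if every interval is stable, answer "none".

Evaluate Δρ/ρ₀ = −αΔT + βΔS across each adjacent pair:
  11–64 m: −αΔT+βΔS = −(1.5 × 10⁻⁴)(-0.1)+(8.1 × 10⁻⁴)(+0.17) = 1.5 × 10⁻⁴ → stable
  64–83 m: −αΔT+βΔS = −(1.5 × 10⁻⁴)(-0.8)+(8.1 × 10⁻⁴)(+0.64) = 6.4 × 10⁻⁴ → stable
  83–113 m: −αΔT+βΔS = −(1.5 × 10⁻⁴)(+2.6)+(8.1 × 10⁻⁴)(+0.69) = 1.7 × 10⁻⁴ → stable
  113–127 m: −αΔT+βΔS = −(1.5 × 10⁻⁴)(-0.1)+(8.1 × 10⁻⁴)(+1.19) = 9.8 × 10⁻⁴ → stable
  127–140 m: −αΔT+βΔS = −(1.5 × 10⁻⁴)(+2.6)+(8.1 × 10⁻⁴)(+2.21) = 1.4 × 10⁻³ → stable
Every interval has Δρ > 0: the column is stably stratified throughout.

none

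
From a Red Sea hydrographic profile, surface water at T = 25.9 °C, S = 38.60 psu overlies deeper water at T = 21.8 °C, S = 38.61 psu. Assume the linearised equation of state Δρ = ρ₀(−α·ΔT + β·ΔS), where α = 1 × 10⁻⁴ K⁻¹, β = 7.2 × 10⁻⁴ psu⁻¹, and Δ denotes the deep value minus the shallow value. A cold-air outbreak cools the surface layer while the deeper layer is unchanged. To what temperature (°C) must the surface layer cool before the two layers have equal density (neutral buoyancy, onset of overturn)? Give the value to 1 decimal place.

21.7 °C

Neutral buoyancy requires Δρ = 0, i.e. −α(T_deep − T_surf′) + β(S_deep − S_surf) = 0.
T_surf′ = T_deep − (β/α)·ΔS = 21.8 − (7.2 × 10⁻⁴/1 × 10⁻⁴)·(+0.01) = 21.728 °C.
Cooling required: 25.9 − (21.728) = 4.172 °C.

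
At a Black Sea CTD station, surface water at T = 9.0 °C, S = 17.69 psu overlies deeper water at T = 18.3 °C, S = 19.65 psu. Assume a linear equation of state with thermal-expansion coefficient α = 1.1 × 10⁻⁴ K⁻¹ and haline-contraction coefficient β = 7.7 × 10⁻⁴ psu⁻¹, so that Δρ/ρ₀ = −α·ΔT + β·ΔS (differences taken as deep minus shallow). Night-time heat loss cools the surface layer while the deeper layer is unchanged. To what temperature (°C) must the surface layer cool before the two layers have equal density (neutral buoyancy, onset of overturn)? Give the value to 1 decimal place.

Neutral buoyancy requires Δρ = 0, i.e. −α(T_deep − T_surf′) + β(S_deep − S_surf) = 0.
T_surf′ = T_deep − (β/α)·ΔS = 18.3 − (7.7 × 10⁻⁴/1.1 × 10⁻⁴)·(+1.96) = 4.580 °C.
Cooling required: 9.0 − (4.580) = 4.420 °C.

4.6 °C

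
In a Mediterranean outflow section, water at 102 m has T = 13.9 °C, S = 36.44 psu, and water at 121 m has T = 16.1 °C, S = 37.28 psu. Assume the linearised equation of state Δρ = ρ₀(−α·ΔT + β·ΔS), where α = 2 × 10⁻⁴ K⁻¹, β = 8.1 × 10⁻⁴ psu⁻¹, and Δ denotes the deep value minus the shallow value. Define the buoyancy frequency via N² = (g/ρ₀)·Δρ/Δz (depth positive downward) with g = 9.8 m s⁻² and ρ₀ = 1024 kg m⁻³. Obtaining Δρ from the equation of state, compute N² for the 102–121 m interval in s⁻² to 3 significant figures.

1.24 × 10⁻⁴ s⁻²

ΔT = +2.2 K, ΔS = +0.84 psu (deep − shallow).
Δρ/ρ₀ = −αΔT + βΔS = -4.40 × 10⁻⁴ + 6.804 × 10⁻⁴ = 2.404 × 10⁻⁴, so Δρ ≈ 0.2462 kg m⁻³.
N² = (g/ρ₀)·Δρ/Δz = g·(Δρ/ρ₀)/Δz = 9.8 × 2.404 × 10⁻⁴ / 19 = 1.2400 × 10⁻⁴ s⁻² ≈ 1.24 × 10⁻⁴ s⁻².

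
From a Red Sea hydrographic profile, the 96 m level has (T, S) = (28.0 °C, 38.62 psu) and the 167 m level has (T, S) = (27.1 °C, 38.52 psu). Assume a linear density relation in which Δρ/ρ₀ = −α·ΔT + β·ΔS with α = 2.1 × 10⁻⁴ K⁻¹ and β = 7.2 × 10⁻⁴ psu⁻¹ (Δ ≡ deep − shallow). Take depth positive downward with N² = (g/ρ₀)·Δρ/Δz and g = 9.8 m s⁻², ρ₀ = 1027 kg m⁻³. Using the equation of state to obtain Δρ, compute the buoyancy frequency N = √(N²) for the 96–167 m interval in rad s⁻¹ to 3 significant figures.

ΔT = -0.9 K, ΔS = -0.10 psu (deep − shallow).
Δρ/ρ₀ = −αΔT + βΔS = 1.89 × 10⁻⁴ − 7.20 × 10⁻⁵ = 1.17 × 10⁻⁴, so Δρ ≈ 0.1202 kg m⁻³.
N² = (g/ρ₀)·Δρ/Δz = g·(Δρ/ρ₀)/Δz = 9.8 × 1.17 × 10⁻⁴ / 71 = 1.6149 × 10⁻⁵ s⁻².
N = √(1.6149 × 10⁻⁵) = 4.0186 × 10⁻³ rad s⁻¹ ≈ 4.02 × 10⁻³ rad s⁻¹.

4.02 × 10⁻³ rad s⁻¹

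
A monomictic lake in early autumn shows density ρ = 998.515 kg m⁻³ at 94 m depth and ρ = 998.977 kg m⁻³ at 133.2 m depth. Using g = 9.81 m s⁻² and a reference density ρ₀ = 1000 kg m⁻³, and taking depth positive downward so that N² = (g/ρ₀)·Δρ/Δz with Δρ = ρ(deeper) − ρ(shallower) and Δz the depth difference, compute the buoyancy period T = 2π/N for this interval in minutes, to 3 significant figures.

Δρ = 998.977 − 998.515 = 0.462 kg m⁻³ over Δz = 133.2 − 94 = 39.2 m.
N² = (9.81/1000) × (0.462/39.2) = 1.1562 × 10⁻⁴ s⁻².
N = √(1.1562 × 10⁻⁴) = 0.010753 rad s⁻¹, so T = 2π/N = 584.32 s = 9.7387 min ≈ 9.74 min.

9.74 min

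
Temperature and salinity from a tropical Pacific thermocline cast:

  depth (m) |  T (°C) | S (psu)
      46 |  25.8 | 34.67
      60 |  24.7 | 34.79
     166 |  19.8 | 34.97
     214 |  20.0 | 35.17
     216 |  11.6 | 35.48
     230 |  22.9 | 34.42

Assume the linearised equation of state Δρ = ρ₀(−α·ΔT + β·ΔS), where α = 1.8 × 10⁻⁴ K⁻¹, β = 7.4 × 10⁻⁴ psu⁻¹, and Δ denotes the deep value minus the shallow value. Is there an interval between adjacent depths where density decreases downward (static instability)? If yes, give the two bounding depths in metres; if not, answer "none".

216–230 m

Evaluate Δρ/ρ₀ = −αΔT + βΔS across each adjacent pair:
  46–60 m: −αΔT+βΔS = −(1.8 × 10⁻⁴)(-1.1)+(7.4 × 10⁻⁴)(+0.12) = 2.9 × 10⁻⁴ → stable
  60–166 m: −αΔT+βΔS = −(1.8 × 10⁻⁴)(-4.9)+(7.4 × 10⁻⁴)(+0.18) = 1.0 × 10⁻³ → stable
  166–214 m: −αΔT+βΔS = −(1.8 × 10⁻⁴)(+0.2)+(7.4 × 10⁻⁴)(+0.20) = 1.1 × 10⁻⁴ → stable
  214–216 m: −αΔT+βΔS = −(1.8 × 10⁻⁴)(-8.4)+(7.4 × 10⁻⁴)(+0.31) = 1.7 × 10⁻³ → stable
  216–230 m: −αΔT+βΔS = −(1.8 × 10⁻⁴)(+11.3)+(7.4 × 10⁻⁴)(-1.06) = -2.8 × 10⁻³ → UNSTABLE
The 216–230 m interval has Δρ < 0: lighter water underlies denser water.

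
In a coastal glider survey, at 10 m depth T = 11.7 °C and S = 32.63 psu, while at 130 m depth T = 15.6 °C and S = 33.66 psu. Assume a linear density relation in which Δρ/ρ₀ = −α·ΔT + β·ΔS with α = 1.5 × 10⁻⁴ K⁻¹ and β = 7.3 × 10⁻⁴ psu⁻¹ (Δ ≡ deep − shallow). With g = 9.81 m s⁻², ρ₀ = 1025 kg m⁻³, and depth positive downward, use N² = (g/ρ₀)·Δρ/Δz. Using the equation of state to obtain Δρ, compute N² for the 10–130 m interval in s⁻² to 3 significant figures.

ΔT = +3.9 K, ΔS = +1.03 psu (deep − shallow).
Δρ/ρ₀ = −αΔT + βΔS = -5.85 × 10⁻⁴ + 7.519 × 10⁻⁴ = 1.669 × 10⁻⁴, so Δρ ≈ 0.1711 kg m⁻³.
N² = (g/ρ₀)·Δρ/Δz = g·(Δρ/ρ₀)/Δz = 9.81 × 1.669 × 10⁻⁴ / 120 = 1.3644 × 10⁻⁵ s⁻² ≈ 1.36 × 10⁻⁵ s⁻².

1.36 × 10⁻⁵ s⁻²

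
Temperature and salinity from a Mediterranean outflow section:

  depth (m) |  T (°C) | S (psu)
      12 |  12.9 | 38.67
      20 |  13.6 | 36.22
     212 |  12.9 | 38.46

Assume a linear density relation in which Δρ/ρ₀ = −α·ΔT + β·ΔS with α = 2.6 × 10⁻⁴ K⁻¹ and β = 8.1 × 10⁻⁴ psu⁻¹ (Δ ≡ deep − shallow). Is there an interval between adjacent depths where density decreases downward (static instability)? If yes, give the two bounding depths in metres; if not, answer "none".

Evaluate Δρ/ρ₀ = −αΔT + βΔS across each adjacent pair:
  12–20 m: −αΔT+βΔS = −(2.6 × 10⁻⁴)(+0.7)+(8.1 × 10⁻⁴)(-2.45) = -2.2 × 10⁻³ → UNSTABLE
  20–212 m: −αΔT+βΔS = −(2.6 × 10⁻⁴)(-0.7)+(8.1 × 10⁻⁴)(+2.24) = 2.0 × 10⁻³ → stable
The 12–20 m interval has Δρ < 0: lighter water underlies denser water.

12–20 m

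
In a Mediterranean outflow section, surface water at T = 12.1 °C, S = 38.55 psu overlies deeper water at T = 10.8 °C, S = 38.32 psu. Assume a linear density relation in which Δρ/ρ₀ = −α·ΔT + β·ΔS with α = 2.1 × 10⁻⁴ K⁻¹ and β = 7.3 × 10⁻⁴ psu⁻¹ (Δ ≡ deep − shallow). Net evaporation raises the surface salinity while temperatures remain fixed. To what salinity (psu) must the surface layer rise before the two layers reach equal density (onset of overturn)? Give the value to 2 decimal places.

Neutral buoyancy requires −α(T_deep − T_surf) + β(S_deep − S_surf′) = 0.
S_surf′ = S_deep − (α/β)·ΔT = 38.32 − (2.1 × 10⁻⁴/7.3 × 10⁻⁴)·(-1.3) = 38.6940 psu.
Increase required: 38.6940 − 38.55 = 0.1440 psu.

38.69 psu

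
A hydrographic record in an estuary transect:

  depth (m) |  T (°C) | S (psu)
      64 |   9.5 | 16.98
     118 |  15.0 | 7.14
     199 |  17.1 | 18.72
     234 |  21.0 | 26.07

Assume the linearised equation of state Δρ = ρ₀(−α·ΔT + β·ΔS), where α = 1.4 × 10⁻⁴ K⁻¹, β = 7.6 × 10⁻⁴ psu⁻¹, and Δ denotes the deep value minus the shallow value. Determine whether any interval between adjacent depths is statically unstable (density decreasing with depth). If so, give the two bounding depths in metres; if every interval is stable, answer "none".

64–118 m

Evaluate Δρ/ρ₀ = −αΔT + βΔS across each adjacent pair:
  64–118 m: −αΔT+βΔS = −(1.4 × 10⁻⁴)(+5.5)+(7.6 × 10⁻⁴)(-9.84) = -8.2 × 10⁻³ → UNSTABLE
  118–199 m: −αΔT+βΔS = −(1.4 × 10⁻⁴)(+2.1)+(7.6 × 10⁻⁴)(+11.58) = 8.5 × 10⁻³ → stable
  199–234 m: −αΔT+βΔS = −(1.4 × 10⁻⁴)(+3.9)+(7.6 × 10⁻⁴)(+7.35) = 5.0 × 10⁻³ → stable
The 64–118 m interval has Δρ < 0: lighter water underlies denser water.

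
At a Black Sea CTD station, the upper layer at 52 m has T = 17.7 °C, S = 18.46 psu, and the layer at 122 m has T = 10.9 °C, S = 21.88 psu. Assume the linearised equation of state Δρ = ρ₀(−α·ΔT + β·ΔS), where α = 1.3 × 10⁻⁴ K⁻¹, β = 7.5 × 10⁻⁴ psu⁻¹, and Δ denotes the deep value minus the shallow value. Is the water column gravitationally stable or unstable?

ΔT = 10.9 − 17.7 = -6.8 K and ΔS = 21.88 − 18.46 = +3.42 psu (deep − shallow).
−αΔT = 8.84 × 10⁻⁴; βΔS = 2.565 × 10⁻³; sum Δρ/ρ₀ = 3.449 × 10⁻³.
Δρ/ρ₀ > 0, so Δρ > 0: deeper water is denser → statically stable.

stable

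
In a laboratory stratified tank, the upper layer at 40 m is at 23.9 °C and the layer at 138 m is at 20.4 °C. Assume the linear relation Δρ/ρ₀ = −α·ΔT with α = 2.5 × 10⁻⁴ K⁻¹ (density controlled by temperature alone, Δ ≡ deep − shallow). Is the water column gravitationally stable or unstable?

ΔT = 20.4 − 23.9 = -3.5 K, so Δρ/ρ₀ = −αΔT = 8.75 × 10⁻⁴.
Δρ/ρ₀ > 0, so Δρ > 0: deeper water is denser → statically stable.

stable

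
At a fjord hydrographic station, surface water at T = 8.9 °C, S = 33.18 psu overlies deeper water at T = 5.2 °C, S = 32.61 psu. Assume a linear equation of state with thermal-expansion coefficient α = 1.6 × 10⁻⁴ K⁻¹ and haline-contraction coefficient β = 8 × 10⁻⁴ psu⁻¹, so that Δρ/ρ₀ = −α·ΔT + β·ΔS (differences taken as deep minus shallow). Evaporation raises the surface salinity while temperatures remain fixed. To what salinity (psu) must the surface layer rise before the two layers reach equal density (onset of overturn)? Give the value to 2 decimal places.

Neutral buoyancy requires −α(T_deep − T_surf) + β(S_deep − S_surf′) = 0.
S_surf′ = S_deep − (α/β)·ΔT = 32.61 − (1.6 × 10⁻⁴/8 × 10⁻⁴)·(-3.7) = 33.3500 psu.
Increase required: 33.3500 − 33.18 = 0.1700 psu.

33.35 psu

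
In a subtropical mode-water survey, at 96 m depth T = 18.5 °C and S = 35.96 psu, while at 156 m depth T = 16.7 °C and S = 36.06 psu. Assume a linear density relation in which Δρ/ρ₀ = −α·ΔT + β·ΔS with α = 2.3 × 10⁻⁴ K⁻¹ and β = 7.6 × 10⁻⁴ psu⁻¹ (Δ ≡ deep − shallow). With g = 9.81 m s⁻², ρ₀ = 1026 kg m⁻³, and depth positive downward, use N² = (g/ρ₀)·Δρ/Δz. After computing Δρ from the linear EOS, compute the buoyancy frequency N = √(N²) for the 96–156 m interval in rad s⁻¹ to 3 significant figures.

ΔT = -1.8 K, ΔS = +0.10 psu (deep − shallow).
Δρ/ρ₀ = −αΔT + βΔS = 4.14 × 10⁻⁴ + 7.60 × 10⁻⁵ = 4.90 × 10⁻⁴, so Δρ ≈ 0.5027 kg m⁻³.
N² = (g/ρ₀)·Δρ/Δz = g·(Δρ/ρ₀)/Δz = 9.81 × 4.90 × 10⁻⁴ / 60 = 8.0115 × 10⁻⁵ s⁻².
N = √(8.0115 × 10⁻⁵) = 8.9507 × 10⁻³ rad s⁻¹ ≈ 8.95 × 10⁻³ rad s⁻¹.

8.95 × 10⁻³ rad s⁻¹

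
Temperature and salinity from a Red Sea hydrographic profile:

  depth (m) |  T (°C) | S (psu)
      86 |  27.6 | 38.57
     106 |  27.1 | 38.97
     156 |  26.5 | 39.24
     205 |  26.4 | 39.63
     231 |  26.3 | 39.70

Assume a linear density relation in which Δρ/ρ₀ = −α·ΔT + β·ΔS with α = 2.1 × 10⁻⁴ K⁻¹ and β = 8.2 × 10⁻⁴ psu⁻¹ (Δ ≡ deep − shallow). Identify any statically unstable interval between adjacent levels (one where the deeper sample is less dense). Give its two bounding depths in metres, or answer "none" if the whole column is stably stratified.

Evaluate Δρ/ρ₀ = −αΔT + βΔS across each adjacent pair:
  86–106 m: −αΔT+βΔS = −(2.1 × 10⁻⁴)(-0.5)+(8.2 × 10⁻⁴)(+0.40) = 4.3 × 10⁻⁴ → stable
  106–156 m: −αΔT+βΔS = −(2.1 × 10⁻⁴)(-0.6)+(8.2 × 10⁻⁴)(+0.27) = 3.5 × 10⁻⁴ → stable
  156–205 m: −αΔT+βΔS = −(2.1 × 10⁻⁴)(-0.1)+(8.2 × 10⁻⁴)(+0.39) = 3.4 × 10⁻⁴ → stable
  205–231 m: −αΔT+βΔS = −(2.1 × 10⁻⁴)(-0.1)+(8.2 × 10⁻⁴)(+0.07) = 7.8 × 10⁻⁵ → stable
Every interval has Δρ > 0: the column is stably stratified throughout.

none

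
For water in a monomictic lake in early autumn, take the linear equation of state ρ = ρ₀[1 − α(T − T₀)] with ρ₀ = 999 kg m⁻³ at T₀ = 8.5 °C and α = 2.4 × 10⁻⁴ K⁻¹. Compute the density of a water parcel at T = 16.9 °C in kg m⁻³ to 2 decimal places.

T − T₀ = +8.4 K.
Bracket = 1 − α·(+8.4) = 1 + (-2.016 × 10⁻³) = 0.9979840.
ρ = 999 × 0.9979840 = 996.99 kg m⁻³.

996.99 kg m⁻³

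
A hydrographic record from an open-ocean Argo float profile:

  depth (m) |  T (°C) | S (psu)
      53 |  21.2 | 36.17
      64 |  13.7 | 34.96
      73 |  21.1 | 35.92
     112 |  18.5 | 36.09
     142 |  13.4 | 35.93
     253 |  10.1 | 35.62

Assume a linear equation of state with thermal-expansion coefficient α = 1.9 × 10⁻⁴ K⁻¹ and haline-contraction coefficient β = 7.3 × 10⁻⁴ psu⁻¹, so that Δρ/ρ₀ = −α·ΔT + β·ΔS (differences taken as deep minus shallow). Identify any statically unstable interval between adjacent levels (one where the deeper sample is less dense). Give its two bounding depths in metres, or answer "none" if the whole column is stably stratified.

Evaluate Δρ/ρ₀ = −αΔT + βΔS across each adjacent pair:
  53–64 m: −αΔT+βΔS = −(1.9 × 10⁻⁴)(-7.5)+(7.3 × 10⁻⁴)(-1.21) = 5.4 × 10⁻⁴ → stable
  64–73 m: −αΔT+βΔS = −(1.9 × 10⁻⁴)(+7.4)+(7.3 × 10⁻⁴)(+0.96) = -7.1 × 10⁻⁴ → UNSTABLE
  73–112 m: −αΔT+βΔS = −(1.9 × 10⁻⁴)(-2.6)+(7.3 × 10⁻⁴)(+0.17) = 6.2 × 10⁻⁴ → stable
  112–142 m: −αΔT+βΔS = −(1.9 × 10⁻⁴)(-5.1)+(7.3 × 10⁻⁴)(-0.16) = 8.5 × 10⁻⁴ → stable
  142–253 m: −αΔT+βΔS = −(1.9 × 10⁻⁴)(-3.3)+(7.3 × 10⁻⁴)(-0.31) = 4.0 × 10⁻⁴ → stable
The 64–73 m interval has Δρ < 0: lighter water underlies denser water.

64–73 m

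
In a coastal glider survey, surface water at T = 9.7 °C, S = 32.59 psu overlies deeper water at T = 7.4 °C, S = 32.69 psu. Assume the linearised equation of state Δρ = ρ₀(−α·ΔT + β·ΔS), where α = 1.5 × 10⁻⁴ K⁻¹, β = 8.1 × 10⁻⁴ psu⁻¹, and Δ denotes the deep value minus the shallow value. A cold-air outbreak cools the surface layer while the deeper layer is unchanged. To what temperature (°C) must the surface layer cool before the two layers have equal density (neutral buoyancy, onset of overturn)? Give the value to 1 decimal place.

6.9 °C

Neutral buoyancy requires Δρ = 0, i.e. −α(T_deep − T_surf′) + β(S_deep − S_surf) = 0.
T_surf′ = T_deep − (β/α)·ΔS = 7.4 − (8.1 × 10⁻⁴/1.5 × 10⁻⁴)·(+0.10) = 6.860 °C.
Cooling required: 9.7 − (6.860) = 2.840 °C.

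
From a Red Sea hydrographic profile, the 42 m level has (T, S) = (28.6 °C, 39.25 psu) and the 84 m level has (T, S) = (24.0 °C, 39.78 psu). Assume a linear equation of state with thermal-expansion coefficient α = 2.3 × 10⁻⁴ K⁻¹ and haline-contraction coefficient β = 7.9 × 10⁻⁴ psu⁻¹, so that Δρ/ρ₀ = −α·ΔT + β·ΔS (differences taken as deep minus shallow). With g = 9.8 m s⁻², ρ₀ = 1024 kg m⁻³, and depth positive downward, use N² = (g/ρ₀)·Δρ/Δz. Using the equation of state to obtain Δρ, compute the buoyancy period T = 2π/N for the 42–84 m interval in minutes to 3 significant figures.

5.64 min

ΔT = -4.6 K, ΔS = +0.53 psu (deep − shallow).
Δρ/ρ₀ = −αΔT + βΔS = 1.058 × 10⁻³ + 4.187 × 10⁻⁴ = 1.4767 × 10⁻³, so Δρ ≈ 1.512 kg m⁻³.
N² = (g/ρ₀)·Δρ/Δz = g·(Δρ/ρ₀)/Δz = 9.8 × 1.4767 × 10⁻³ / 42 = 3.4456 × 10⁻⁴ s⁻².
N = √(3.4456 × 10⁻⁴) = 0.018562 rad s⁻¹ → T = 2π/N = 338.50 s = 5.6417 min ≈ 5.64 min.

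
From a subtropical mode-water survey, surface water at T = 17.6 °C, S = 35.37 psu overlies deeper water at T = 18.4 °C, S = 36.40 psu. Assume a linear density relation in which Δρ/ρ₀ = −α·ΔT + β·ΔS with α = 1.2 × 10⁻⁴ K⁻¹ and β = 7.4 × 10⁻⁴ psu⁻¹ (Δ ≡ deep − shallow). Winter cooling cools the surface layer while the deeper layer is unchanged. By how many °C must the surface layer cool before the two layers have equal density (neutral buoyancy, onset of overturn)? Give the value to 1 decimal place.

5.6 °C

Neutral buoyancy requires Δρ = 0, i.e. −α(T_deep − T_surf′) + β(S_deep − S_surf) = 0.
T_surf′ = T_deep − (β/α)·ΔS = 18.4 − (7.4 × 10⁻⁴/1.2 × 10⁻⁴)·(+1.03) = 12.048 °C.
Cooling required: 17.6 − (12.048) = 5.552 °C.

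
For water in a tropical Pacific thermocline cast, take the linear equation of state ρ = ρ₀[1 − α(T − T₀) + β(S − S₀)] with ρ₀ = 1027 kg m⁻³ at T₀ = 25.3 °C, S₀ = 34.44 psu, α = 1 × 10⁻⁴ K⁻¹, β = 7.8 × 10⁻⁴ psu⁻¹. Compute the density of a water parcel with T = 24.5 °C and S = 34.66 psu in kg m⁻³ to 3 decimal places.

1027.258 kg m⁻³

T − T₀ = -0.8 K, S − S₀ = +0.22 psu.
Bracket = 1 − α·(-0.8) + β·(+0.22) = 1 + (2.516 × 10⁻⁴) = 1.0002516.
ρ = 1027 × 1.0002516 = 1027.258 kg m⁻³.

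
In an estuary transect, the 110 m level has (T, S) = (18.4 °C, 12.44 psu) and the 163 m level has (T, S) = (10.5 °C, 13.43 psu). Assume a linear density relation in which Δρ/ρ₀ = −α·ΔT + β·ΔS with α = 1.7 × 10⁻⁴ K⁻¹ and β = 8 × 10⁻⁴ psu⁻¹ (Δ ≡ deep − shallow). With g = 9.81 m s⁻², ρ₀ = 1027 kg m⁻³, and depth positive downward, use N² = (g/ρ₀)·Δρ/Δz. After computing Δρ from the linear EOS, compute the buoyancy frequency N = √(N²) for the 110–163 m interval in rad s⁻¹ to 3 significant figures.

0.0199 rad s⁻¹

ΔT = -7.9 K, ΔS = +0.99 psu (deep − shallow).
Δρ/ρ₀ = −αΔT + βΔS = 1.343 × 10⁻³ + 7.92 × 10⁻⁴ = 2.135 × 10⁻³, so Δρ ≈ 2.193 kg m⁻³.
N² = (g/ρ₀)·Δρ/Δz = g·(Δρ/ρ₀)/Δz = 9.81 × 2.135 × 10⁻³ / 53 = 3.9518 × 10⁻⁴ s⁻².
N = √(3.9518 × 10⁻⁴) = 0.019879 rad s⁻¹ ≈ 0.0199 rad s⁻¹.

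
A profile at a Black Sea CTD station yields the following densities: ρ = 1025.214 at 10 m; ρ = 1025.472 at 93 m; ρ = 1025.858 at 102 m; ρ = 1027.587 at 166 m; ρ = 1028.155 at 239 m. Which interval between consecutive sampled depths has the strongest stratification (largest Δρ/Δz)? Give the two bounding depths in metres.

93–102 m

Compute the density gradient over each adjacent pair:
  10–93 m: Δρ/Δz = 0.258/83 = 3.1 × 10⁻³ kg m⁻⁴
  93–102 m: Δρ/Δz = 0.386/9 = 0.043 kg m⁻⁴
  102–166 m: Δρ/Δz = 1.729/64 = 0.027 kg m⁻⁴
  166–239 m: Δρ/Δz = 0.568/73 = 7.8 × 10⁻³ kg m⁻⁴
The largest gradient is in the 93–102 m interval — the pycnocline.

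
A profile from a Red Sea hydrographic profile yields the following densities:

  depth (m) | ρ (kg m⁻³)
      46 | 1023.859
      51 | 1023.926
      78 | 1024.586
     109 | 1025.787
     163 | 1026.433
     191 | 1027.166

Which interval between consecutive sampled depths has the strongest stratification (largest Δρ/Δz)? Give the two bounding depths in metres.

Compute the density gradient over each adjacent pair:
  46–51 m: Δρ/Δz = 0.067/5 = 0.013 kg m⁻⁴
  51–78 m: Δρ/Δz = 0.660/27 = 0.024 kg m⁻⁴
  78–109 m: Δρ/Δz = 1.201/31 = 0.039 kg m⁻⁴
  109–163 m: Δρ/Δz = 0.646/54 = 0.012 kg m⁻⁴
  163–191 m: Δρ/Δz = 0.733/28 = 0.026 kg m⁻⁴
The largest gradient is in the 78–109 m interval — the pycnocline.

78–109 m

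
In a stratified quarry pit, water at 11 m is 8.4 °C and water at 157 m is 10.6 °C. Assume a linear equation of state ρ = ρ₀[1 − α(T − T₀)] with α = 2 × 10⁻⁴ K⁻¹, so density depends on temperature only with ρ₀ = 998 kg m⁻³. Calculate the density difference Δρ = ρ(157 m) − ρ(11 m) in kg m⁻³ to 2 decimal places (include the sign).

-0.44 kg m⁻³

ΔT = +2.2 K, Δρ/ρ₀ = −αΔT = -4.40 × 10⁻⁴.
Δρ = 998 × (-4.40 × 10⁻⁴) = -0.44 kg m⁻³.
Negative Δρ: lighter below, statically unstable.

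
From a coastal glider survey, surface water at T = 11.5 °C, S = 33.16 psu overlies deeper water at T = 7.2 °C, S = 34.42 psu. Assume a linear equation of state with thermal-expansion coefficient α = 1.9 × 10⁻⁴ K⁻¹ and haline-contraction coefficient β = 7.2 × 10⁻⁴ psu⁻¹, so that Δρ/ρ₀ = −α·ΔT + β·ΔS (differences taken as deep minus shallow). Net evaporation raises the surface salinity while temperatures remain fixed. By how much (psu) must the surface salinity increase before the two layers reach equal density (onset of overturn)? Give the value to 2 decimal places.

2.39 psu

Neutral buoyancy requires −α(T_deep − T_surf) + β(S_deep − S_surf′) = 0.
S_surf′ = S_deep − (α/β)·ΔT = 34.42 − (1.9 × 10⁻⁴/7.2 × 10⁻⁴)·(-4.3) = 35.5547 psu.
Increase required: 35.5547 − 33.16 = 2.3947 psu.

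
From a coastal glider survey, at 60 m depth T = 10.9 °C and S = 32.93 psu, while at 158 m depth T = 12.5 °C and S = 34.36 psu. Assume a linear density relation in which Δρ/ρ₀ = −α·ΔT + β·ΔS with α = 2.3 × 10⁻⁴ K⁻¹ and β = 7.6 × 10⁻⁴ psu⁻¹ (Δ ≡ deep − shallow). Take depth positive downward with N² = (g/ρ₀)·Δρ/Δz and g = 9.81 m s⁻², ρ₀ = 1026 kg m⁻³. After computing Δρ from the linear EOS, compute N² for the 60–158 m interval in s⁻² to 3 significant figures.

7.20 × 10⁻⁵ s⁻²

ΔT = +1.6 K, ΔS = +1.43 psu (deep − shallow).
Δρ/ρ₀ = −αΔT + βΔS = -3.68 × 10⁻⁴ + 1.0868 × 10⁻³ = 7.188 × 10⁻⁴, so Δρ ≈ 0.7375 kg m⁻³.
N² = (g/ρ₀)·Δρ/Δz = g·(Δρ/ρ₀)/Δz = 9.81 × 7.188 × 10⁻⁴ / 98 = 7.1953 × 10⁻⁵ s⁻² ≈ 7.20 × 10⁻⁵ s⁻².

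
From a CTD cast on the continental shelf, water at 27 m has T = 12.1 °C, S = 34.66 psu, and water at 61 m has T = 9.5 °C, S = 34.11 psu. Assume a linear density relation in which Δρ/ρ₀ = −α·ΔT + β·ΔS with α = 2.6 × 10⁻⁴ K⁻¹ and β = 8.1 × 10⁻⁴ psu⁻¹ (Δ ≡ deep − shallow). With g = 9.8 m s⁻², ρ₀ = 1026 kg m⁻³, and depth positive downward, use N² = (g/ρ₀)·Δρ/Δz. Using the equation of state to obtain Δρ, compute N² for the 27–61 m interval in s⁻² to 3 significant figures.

6.64 × 10⁻⁵ s⁻²

ΔT = -2.6 K, ΔS = -0.55 psu (deep − shallow).
Δρ/ρ₀ = −αΔT + βΔS = 6.76 × 10⁻⁴ − 4.455 × 10⁻⁴ = 2.305 × 10⁻⁴, so Δρ ≈ 0.2365 kg m⁻³.
N² = (g/ρ₀)·Δρ/Δz = g·(Δρ/ρ₀)/Δz = 9.8 × 2.305 × 10⁻⁴ / 34 = 6.6438 × 10⁻⁵ s⁻² ≈ 6.64 × 10⁻⁵ s⁻².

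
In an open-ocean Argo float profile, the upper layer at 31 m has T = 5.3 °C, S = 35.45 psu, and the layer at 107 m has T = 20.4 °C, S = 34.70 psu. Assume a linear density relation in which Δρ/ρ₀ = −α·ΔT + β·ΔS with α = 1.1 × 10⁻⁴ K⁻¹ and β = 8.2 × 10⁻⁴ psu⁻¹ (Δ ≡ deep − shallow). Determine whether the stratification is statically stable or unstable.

unstable

ΔT = 20.4 − 5.3 = +15.1 K and ΔS = 34.70 − 35.45 = -0.75 psu (deep − shallow).
−αΔT = -1.661 × 10⁻³; βΔS = -6.15 × 10⁻⁴; sum Δρ/ρ₀ = -2.276 × 10⁻³.
Δρ/ρ₀ < 0, so Δρ < 0: deeper water is lighter → statically unstable; the column would overturn.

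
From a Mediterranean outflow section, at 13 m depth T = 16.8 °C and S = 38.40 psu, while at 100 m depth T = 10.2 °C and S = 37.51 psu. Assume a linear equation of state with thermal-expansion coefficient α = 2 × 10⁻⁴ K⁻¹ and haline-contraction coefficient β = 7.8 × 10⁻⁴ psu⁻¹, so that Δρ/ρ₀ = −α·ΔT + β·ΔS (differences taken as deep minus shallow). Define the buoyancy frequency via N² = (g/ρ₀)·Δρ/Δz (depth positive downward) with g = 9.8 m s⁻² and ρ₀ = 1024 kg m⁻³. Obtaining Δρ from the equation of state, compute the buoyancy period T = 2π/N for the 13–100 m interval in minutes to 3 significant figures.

ΔT = -6.6 K, ΔS = -0.89 psu (deep − shallow).
Δρ/ρ₀ = −αΔT + βΔS = 1.32 × 10⁻³ − 6.942 × 10⁻⁴ = 6.258 × 10⁻⁴, so Δρ ≈ 0.6408 kg m⁻³.
N² = (g/ρ₀)·Δρ/Δz = g·(Δρ/ρ₀)/Δz = 9.8 × 6.258 × 10⁻⁴ / 87 = 7.0492 × 10⁻⁵ s⁻².
N = √(7.0492 × 10⁻⁵) = 8.3960 × 10⁻³ rad s⁻¹ → T = 2π/N = 748.35 s = 12.473 min ≈ 12.5 min.

12.5 min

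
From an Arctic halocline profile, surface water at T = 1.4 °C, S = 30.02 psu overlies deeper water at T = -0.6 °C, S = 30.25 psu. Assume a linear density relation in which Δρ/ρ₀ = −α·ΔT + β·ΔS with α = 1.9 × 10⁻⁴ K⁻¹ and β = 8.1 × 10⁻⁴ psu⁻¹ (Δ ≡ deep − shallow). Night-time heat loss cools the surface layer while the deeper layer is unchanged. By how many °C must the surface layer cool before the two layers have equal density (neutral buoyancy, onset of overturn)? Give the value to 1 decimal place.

3.0 °C

Neutral buoyancy requires Δρ = 0, i.e. −α(T_deep − T_surf′) + β(S_deep − S_surf) = 0.
T_surf′ = T_deep − (β/α)·ΔS = -0.6 − (8.1 × 10⁻⁴/1.9 × 10⁻⁴)·(+0.23) = -1.581 °C.
Cooling required: 1.4 − (-1.581) = 2.981 °C.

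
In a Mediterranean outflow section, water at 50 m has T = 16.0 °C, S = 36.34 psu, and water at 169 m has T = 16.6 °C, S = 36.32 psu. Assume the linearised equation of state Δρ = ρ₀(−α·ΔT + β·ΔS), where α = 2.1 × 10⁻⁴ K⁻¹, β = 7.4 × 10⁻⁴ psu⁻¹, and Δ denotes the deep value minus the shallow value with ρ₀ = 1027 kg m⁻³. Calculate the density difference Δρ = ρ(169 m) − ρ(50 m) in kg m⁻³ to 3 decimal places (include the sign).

ΔT = +0.6 K, ΔS = -0.02 psu (deep − shallow).
Δρ/ρ₀ = −(2.1 × 10⁻⁴)(+0.6) + (7.4 × 10⁻⁴)(-0.02) = -1.408 × 10⁻⁴.
Δρ = 1027 × (-1.408 × 10⁻⁴) = -0.145 kg m⁻³.
Negative Δρ: lighter below, statically unstable.

-0.145 kg m⁻³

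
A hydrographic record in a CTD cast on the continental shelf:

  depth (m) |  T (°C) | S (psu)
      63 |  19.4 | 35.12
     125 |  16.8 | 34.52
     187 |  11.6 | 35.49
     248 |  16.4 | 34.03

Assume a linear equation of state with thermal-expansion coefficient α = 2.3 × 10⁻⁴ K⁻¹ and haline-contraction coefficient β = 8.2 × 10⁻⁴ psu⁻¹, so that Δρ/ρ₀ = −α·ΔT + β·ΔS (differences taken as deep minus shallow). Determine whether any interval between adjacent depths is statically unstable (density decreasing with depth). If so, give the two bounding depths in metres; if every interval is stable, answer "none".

Evaluate Δρ/ρ₀ = −αΔT + βΔS across each adjacent pair:
  63–125 m: −αΔT+βΔS = −(2.3 × 10⁻⁴)(-2.6)+(8.2 × 10⁻⁴)(-0.60) = 1.1 × 10⁻⁴ → stable
  125–187 m: −αΔT+βΔS = −(2.3 × 10⁻⁴)(-5.2)+(8.2 × 10⁻⁴)(+0.97) = 2.0 × 10⁻³ → stable
  187–248 m: −αΔT+βΔS = −(2.3 × 10⁻⁴)(+4.8)+(8.2 × 10⁻⁴)(-1.46) = -2.3 × 10⁻³ → UNSTABLE
The 187–248 m interval has Δρ < 0: lighter water underlies denser water.

187–248 m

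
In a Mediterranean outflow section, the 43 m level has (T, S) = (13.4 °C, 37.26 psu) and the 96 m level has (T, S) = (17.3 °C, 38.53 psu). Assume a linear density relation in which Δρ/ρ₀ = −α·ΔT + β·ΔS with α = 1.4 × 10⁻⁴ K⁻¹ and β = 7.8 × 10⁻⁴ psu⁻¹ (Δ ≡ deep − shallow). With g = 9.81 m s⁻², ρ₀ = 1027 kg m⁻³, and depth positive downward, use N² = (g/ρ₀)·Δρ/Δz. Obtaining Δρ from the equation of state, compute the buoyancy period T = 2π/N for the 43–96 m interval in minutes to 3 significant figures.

ΔT = +3.9 K, ΔS = +1.27 psu (deep − shallow).
Δρ/ρ₀ = −αΔT + βΔS = -5.46 × 10⁻⁴ + 9.906 × 10⁻⁴ = 4.446 × 10⁻⁴, so Δρ ≈ 0.4566 kg m⁻³.
N² = (g/ρ₀)·Δρ/Δz = g·(Δρ/ρ₀)/Δz = 9.81 × 4.446 × 10⁻⁴ / 53 = 8.2293 × 10⁻⁵ s⁻².
N = √(8.2293 × 10⁻⁵) = 9.0715 × 10⁻³ rad s⁻¹ → T = 2π/N = 692.63 s = 11.544 min ≈ 11.5 min.

11.5 min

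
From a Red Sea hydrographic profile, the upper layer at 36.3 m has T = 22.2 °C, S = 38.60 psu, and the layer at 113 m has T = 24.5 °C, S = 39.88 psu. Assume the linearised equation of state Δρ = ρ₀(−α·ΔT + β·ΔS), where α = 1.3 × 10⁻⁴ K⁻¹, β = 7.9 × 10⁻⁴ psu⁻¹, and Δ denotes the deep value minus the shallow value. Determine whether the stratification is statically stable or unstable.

ΔT = 24.5 − 22.2 = +2.3 K and ΔS = 39.88 − 38.60 = +1.28 psu (deep − shallow).
−αΔT = -2.99 × 10⁻⁴; βΔS = 1.0112 × 10⁻³; sum Δρ/ρ₀ = 7.122 × 10⁻⁴.
Δρ/ρ₀ > 0, so Δρ > 0: deeper water is denser → statically stable.

stable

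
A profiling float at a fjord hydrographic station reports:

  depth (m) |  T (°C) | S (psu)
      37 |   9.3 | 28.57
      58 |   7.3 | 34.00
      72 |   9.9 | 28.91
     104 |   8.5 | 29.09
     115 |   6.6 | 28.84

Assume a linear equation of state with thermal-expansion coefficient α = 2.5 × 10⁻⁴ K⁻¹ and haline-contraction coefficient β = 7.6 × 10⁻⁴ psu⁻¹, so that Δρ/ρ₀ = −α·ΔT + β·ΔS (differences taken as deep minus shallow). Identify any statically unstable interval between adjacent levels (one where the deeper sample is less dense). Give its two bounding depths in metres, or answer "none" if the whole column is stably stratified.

Evaluate Δρ/ρ₀ = −αΔT + βΔS across each adjacent pair:
  37–58 m: −αΔT+βΔS = −(2.5 × 10⁻⁴)(-2.0)+(7.6 × 10⁻⁴)(+5.43) = 4.6 × 10⁻³ → stable
  58–72 m: −αΔT+βΔS = −(2.5 × 10⁻⁴)(+2.6)+(7.6 × 10⁻⁴)(-5.09) = -4.5 × 10⁻³ → UNSTABLE
  72–104 m: −αΔT+βΔS = −(2.5 × 10⁻⁴)(-1.4)+(7.6 × 10⁻⁴)(+0.18) = 4.9 × 10⁻⁴ → stable
  104–115 m: −αΔT+βΔS = −(2.5 × 10⁻⁴)(-1.9)+(7.6 × 10⁻⁴)(-0.25) = 2.8 × 10⁻⁴ → stable
The 58–72 m interval has Δρ < 0: lighter water underlies denser water.

58–72 m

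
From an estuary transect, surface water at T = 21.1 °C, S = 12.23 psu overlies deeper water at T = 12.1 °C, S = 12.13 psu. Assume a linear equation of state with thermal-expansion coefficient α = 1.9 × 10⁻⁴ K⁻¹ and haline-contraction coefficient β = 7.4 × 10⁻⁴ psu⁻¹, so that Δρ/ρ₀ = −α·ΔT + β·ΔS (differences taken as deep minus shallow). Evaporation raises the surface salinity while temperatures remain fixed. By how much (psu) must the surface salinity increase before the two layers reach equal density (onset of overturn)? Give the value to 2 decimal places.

Neutral buoyancy requires −α(T_deep − T_surf) + β(S_deep − S_surf′) = 0.
S_surf′ = S_deep − (α/β)·ΔT = 12.13 − (1.9 × 10⁻⁴/7.4 × 10⁻⁴)·(-9.0) = 14.4408 psu.
Increase required: 14.4408 − 12.23 = 2.2108 psu.

2.21 psu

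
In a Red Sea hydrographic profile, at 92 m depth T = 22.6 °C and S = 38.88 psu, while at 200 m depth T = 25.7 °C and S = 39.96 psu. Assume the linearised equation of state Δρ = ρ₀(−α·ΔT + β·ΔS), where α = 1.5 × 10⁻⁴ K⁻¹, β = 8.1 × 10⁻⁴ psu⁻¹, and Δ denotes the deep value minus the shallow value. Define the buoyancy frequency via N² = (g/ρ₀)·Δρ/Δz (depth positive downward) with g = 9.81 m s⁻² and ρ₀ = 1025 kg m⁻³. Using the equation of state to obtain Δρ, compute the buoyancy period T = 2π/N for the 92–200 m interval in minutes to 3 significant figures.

ΔT = +3.1 K, ΔS = +1.08 psu (deep − shallow).
Δρ/ρ₀ = −αΔT + βΔS = -4.65 × 10⁻⁴ + 8.748 × 10⁻⁴ = 4.098 × 10⁻⁴, so Δρ ≈ 0.4200 kg m⁻³.
N² = (g/ρ₀)·Δρ/Δz = g·(Δρ/ρ₀)/Δz = 9.81 × 4.098 × 10⁻⁴ / 108 = 3.7224 × 10⁻⁵ s⁻².
N = √(3.7224 × 10⁻⁵) = 6.1011 × 10⁻³ rad s⁻¹ → T = 2π/N = 1.0298 × 10³ s = 17.163 min ≈ 17.2 min.

17.2 min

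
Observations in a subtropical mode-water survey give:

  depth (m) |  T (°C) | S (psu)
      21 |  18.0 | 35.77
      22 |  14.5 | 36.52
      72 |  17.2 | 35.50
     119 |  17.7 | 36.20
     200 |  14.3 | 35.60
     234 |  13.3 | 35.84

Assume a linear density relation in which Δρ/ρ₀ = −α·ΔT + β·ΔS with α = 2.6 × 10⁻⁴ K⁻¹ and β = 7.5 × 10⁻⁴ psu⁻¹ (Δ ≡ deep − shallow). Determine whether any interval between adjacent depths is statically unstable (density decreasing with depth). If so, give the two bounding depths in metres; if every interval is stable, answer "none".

22–72 m

Evaluate Δρ/ρ₀ = −αΔT + βΔS across each adjacent pair:
  21–22 m: −αΔT+βΔS = −(2.6 × 10⁻⁴)(-3.5)+(7.5 × 10⁻⁴)(+0.75) = 1.5 × 10⁻³ → stable
  22–72 m: −αΔT+βΔS = −(2.6 × 10⁻⁴)(+2.7)+(7.5 × 10⁻⁴)(-1.02) = -1.5 × 10⁻³ → UNSTABLE
  72–119 m: −αΔT+βΔS = −(2.6 × 10⁻⁴)(+0.5)+(7.5 × 10⁻⁴)(+0.70) = 3.9 × 10⁻⁴ → stable
  119–200 m: −αΔT+βΔS = −(2.6 × 10⁻⁴)(-3.4)+(7.5 × 10⁻⁴)(-0.60) = 4.3 × 10⁻⁴ → stable
  200–234 m: −αΔT+βΔS = −(2.6 × 10⁻⁴)(-1.0)+(7.5 × 10⁻⁴)(+0.24) = 4.4 × 10⁻⁴ → stable
The 22–72 m interval has Δρ < 0: lighter water underlies denser water.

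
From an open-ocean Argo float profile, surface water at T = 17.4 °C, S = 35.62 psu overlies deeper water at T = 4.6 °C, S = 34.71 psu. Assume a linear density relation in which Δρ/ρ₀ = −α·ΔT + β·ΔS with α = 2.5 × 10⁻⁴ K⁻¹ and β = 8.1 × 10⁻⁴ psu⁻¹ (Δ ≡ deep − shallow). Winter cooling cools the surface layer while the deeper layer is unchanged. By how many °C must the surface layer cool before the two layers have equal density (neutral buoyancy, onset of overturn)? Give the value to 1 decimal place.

9.9 °C

Neutral buoyancy requires Δρ = 0, i.e. −α(T_deep − T_surf′) + β(S_deep − S_surf) = 0.
T_surf′ = T_deep − (β/α)·ΔS = 4.6 − (8.1 × 10⁻⁴/2.5 × 10⁻⁴)·(-0.91) = 7.548 °C.
Cooling required: 17.4 − (7.548) = 9.852 °C.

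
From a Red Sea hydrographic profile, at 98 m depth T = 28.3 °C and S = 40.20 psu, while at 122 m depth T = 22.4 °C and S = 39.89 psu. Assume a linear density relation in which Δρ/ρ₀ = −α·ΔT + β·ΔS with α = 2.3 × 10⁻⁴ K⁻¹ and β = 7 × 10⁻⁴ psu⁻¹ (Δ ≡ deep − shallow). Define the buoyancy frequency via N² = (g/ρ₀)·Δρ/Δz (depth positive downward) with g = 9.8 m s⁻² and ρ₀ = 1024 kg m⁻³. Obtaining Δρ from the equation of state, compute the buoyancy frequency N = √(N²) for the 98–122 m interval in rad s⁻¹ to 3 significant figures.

0.0216 rad s⁻¹

ΔT = -5.9 K, ΔS = -0.31 psu (deep − shallow).
Δρ/ρ₀ = −αΔT + βΔS = 1.357 × 10⁻³ − 2.17 × 10⁻⁴ = 1.14 × 10⁻³, so Δρ ≈ 1.167 kg m⁻³.
N² = (g/ρ₀)·Δρ/Δz = g·(Δρ/ρ₀)/Δz = 9.8 × 1.14 × 10⁻³ / 24 = 4.6550 × 10⁻⁴ s⁻².
N = √(4.6550 × 10⁻⁴) = 0.021575 rad s⁻¹ ≈ 0.0216 rad s⁻¹.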